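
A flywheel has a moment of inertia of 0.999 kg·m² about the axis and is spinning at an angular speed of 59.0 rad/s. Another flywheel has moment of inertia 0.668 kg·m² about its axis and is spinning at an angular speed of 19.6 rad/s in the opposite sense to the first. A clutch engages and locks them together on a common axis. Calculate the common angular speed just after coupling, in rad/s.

The coupling torques are internal; angular momentum about the shared axis is conserved.
Taking A's sense as positive: L = (0.9990)(59.0) − (0.6680)(19.6) = 45.85 kg·m²·rad/s.
Combined I = 0.9990 + 0.6680 = 1.667 kg·m².
ω_f = L / I = 45.85 / 1.667 = 27.50 rad/s.

|ω_f| ≈ 27.5 rad/s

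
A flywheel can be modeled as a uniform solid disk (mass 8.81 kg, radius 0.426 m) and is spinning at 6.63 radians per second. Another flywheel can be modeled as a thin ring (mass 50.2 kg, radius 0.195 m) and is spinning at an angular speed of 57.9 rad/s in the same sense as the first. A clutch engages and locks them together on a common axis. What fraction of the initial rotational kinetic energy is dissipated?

fraction ≈ 0.230

No external torque acts about the common axis, so total angular momentum is conserved.
Moments of inertia: I_A = ½(8.81)(0.426)² = 0.7994 kg·m²; I_B = (50.2)(0.195)² = 1.909 kg·m².
Taking A's sense as positive: L = (0.7994)(6.63) + (1.909)(57.9) = 115.8 kg·m²·rad/s.
Combined I = 0.7994 + 1.909 = 2.708 kg·m².
ω_f = L / I = 115.8 / 2.708 = 42.77 rad/s.
KE_i = ½ΣIω² = 3217 J; KE_f = ½(2.708)(42.77)² = 2477 J.
Fraction dissipated = (KE_i − KE_f)/KE_i = 0.2302.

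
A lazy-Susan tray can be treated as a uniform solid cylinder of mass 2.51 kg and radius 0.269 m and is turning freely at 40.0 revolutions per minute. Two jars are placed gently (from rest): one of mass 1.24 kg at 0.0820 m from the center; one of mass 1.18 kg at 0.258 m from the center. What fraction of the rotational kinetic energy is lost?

The added mass arrives with no angular momentum about the center, and any external torque about the center is negligible, so the system's angular momentum is conserved.
I_p = ½(2.51)(0.269)² = 0.09081 kg·m².
Added inertia Σmr² = (1.24)(0.0820)² + (1.18)(0.258)² = 0.08688 kg·m²; I_f = 0.09081 + 0.08688 = 0.1777 kg·m².
ω_f = I_p ω_i / I_f = (0.09081)(40.0) / 0.1777 = 20.44 rpm.
KE_i = ½(0.09081)(4.189 rad/s)² = 0.7967 J; KE_f = ½(0.1777)(2.141)² = 0.4072 J.
Fraction lost = 0.4889.

fraction ≈ 0.489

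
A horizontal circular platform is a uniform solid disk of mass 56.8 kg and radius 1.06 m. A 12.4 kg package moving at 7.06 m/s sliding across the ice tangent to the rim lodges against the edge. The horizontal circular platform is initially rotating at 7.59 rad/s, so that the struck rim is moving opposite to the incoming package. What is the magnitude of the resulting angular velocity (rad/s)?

About the central axle the impulsive forces during the collision are internal, so angular momentum about that axis is conserved.
I_p = ½(56.8)(1.06)² = 31.91 kg·m². Taking the sense of the package's angular momentum as positive, L_{package} = m v R = (12.4)(7.06)(1.06) = 92.80 kg·m²/s.
L_i = −I_p ω_p + m v R = −(31.91)(7.59) + 92.80 = -149.4 kg·m²/s.
After sticking, I_f = I_p + m R² = 31.91 + (12.4)(1.06)² = 45.84 kg·m².
ω_f = L_i / I_f = -149.4 / 45.84 = -3.259 rad/s.

|ω_f| ≈ 3.26 rad/s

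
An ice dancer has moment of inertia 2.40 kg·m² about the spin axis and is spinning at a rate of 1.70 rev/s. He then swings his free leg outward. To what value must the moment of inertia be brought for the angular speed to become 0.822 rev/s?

I₂ ≈ 4.96 kg·m²

Angular momentum about the spin axis is conserved since the torque about it is zero.
I₂ = I₁ω₁ / ω₂ = (2.40)(1.70) / (0.822) = 4.964 kg·m².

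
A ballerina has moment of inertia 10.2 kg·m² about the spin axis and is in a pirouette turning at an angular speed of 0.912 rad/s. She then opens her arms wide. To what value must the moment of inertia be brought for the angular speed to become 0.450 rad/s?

I₂ ≈ 20.7 kg·m²

With no external torque about the axis, L is conserved: I₁ω₁ = I₂ω₂.
I₂ = I₁ω₁ / ω₂ = (10.2)(0.912) / (0.450) = 20.67 kg·m².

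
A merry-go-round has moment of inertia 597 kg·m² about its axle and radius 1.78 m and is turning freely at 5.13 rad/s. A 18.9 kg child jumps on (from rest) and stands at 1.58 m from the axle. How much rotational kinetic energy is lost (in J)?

The added mass arrives with no angular momentum about the axle, and any external torque about the axle is negligible, so the system's angular momentum is conserved.
Added inertia Σmr² = (18.9)(1.58)² = 47.18 kg·m²; I_f = 597.0 + 47.18 = 644.2 kg·m².
ω_f = I_p ω_i / I_f = (597.0)(5.13) / 644.2 = 4.754 rad/s.
KE_i = ½(597.0)(5.130 rad/s)² = 7856 J; KE_f = ½(644.2)(4.754)² = 7280 J.

energy lost ≈ 575 J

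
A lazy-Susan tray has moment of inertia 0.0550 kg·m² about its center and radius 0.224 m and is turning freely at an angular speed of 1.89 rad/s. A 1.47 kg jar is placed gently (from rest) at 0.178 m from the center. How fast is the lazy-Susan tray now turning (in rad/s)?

ω_f ≈ 1.02 rad/s

No external torque acts about the center; L_before = L_after.
Added inertia Σmr² = (1.47)(0.178)² = 0.04658 kg·m²; I_f = 0.05500 + 0.04658 = 0.1016 kg·m².
ω_f = I_p ω_i / I_f = (0.05500)(1.89) / 0.1016 = 1.023 rad/s.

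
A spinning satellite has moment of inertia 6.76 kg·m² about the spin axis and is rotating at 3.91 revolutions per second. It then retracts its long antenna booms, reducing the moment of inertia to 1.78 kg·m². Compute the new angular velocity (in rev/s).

ω₂ ≈ 14.8 rev/s

With no external torque about the axis, L is conserved: I₁ω₁ = I₂ω₂.
ω₂ = I₁ω₁ / I₂ = (6.760)(3.91 rev/s) / (1.780) = 14.85 rev/s.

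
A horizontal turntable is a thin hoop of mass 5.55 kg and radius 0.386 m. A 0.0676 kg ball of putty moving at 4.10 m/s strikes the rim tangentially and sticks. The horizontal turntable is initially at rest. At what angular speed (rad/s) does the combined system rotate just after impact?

The axle reaction passes through the axle and exerts no torque about it; angular momentum about the axle is conserved through the impact.
I_p = (5.55)(0.386)² = 0.8269 kg·m². Taking the sense of the ball of putty's angular momentum as positive, L_{ball} = m v R = (0.0676)(4.10)(0.386) = 0.1070 kg·m²/s.
L_i = 0 + 0.1070 = 0.1070 kg·m²/s.
After sticking, I_f = I_p + m R² = 0.8269 + (0.0676)(0.386)² = 0.8370 kg·m².
ω_f = L_i / I_f = 0.1070 / 0.8370 = 0.1278 rad/s.

|ω_f| ≈ 0.128 rad/s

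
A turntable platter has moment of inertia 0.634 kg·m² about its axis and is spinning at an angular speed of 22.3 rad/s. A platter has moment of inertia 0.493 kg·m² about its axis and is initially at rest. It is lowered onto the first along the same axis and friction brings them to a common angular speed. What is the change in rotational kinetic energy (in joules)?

No external torque acts about the common axis, so total angular momentum is conserved.
Taking A's sense as positive: L = (0.6340)(22.3) = 14.14 kg·m²·rad/s.
Combined I = 0.6340 + 0.4930 = 1.127 kg·m².
ω_f = L / I = 14.14 / 1.127 = 12.54 rad/s.
KE_i = ½ΣIω² = 157.6 J; KE_f = ½(1.127)(12.54)² = 88.68 J.

ΔKE ≈ -69.0 J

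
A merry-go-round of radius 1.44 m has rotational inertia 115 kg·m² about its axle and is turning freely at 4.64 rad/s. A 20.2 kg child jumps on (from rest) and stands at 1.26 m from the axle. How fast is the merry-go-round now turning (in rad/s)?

ω_f ≈ 3.63 rad/s

No external torque acts about the axle; L_before = L_after.
Added inertia Σmr² = (20.2)(1.26)² = 32.07 kg·m²; I_f = 115.0 + 32.07 = 147.1 kg·m².
ω_f = I_p ω_i / I_f = (115.0)(4.64) / 147.1 = 3.628 rad/s.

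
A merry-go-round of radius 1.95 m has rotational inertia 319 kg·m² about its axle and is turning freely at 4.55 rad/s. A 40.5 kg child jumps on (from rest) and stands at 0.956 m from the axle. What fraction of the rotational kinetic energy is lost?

No external torque acts about the axle; L_before = L_after.
Added inertia Σmr² = (40.5)(0.956)² = 37.01 kg·m²; I_f = 319.0 + 37.01 = 356.0 kg·m².
ω_f = I_p ω_i / I_f = (319.0)(4.55) / 356.0 = 4.077 rad/s.
KE_i = ½(319.0)(4.550 rad/s)² = 3302 J; KE_f = ½(356.0)(4.077)² = 2959 J.
Fraction lost = 0.1040.

fraction ≈ 0.104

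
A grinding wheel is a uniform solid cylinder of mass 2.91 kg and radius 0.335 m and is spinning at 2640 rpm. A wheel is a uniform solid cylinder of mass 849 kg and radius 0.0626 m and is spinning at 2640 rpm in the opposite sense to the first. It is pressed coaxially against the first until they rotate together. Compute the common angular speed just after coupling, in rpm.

The coupling torques are internal; angular momentum about the shared axis is conserved.
Moments of inertia: I_A = ½(2.91)(0.335)² = 0.1633 kg·m²; I_B = ½(849)(0.0626)² = 1.664 kg·m².
Taking A's sense as positive: L = (0.1633)(2640) − (1.664)(2640) = -3961 kg·m²·rpm.
Combined I = 0.1633 + 1.664 = 1.827 kg·m².
ω_f = L / I = -3961 / 1.827 = -2168 rpm.

|ω_f| ≈ 2170 rpm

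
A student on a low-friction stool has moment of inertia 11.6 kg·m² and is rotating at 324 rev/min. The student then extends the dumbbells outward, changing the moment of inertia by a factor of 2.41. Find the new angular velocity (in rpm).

Angular momentum about the spin axis is conserved since the torque about it is zero.
I₂ = 2.41 × 11.6 = 27.96 kg·m².
ω₂ = I₁ω₁ / I₂ = (11.60)(324 rpm) / (27.96) = 134.4 rpm.

ω₂ ≈ 134 rpm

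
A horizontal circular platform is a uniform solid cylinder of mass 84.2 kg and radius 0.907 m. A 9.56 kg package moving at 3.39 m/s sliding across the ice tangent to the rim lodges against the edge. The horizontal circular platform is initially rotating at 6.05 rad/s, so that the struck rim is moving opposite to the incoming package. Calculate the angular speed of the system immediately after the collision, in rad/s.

The axle reaction passes through the central axle and exerts no torque about it; angular momentum about the central axle is conserved through the impact.
I_p = ½(84.2)(0.907)² = 34.63 kg·m². Taking the sense of the package's angular momentum as positive, L_{package} = m v R = (9.56)(3.39)(0.907) = 29.39 kg·m²/s.
L_i = −I_p ω_p + m v R = −(34.63)(6.05) + 29.39 = -180.1 kg·m²/s.
After sticking, I_f = I_p + m R² = 34.63 + (9.56)(0.907)² = 42.50 kg·m².
ω_f = L_i / I_f = -180.1 / 42.50 = -4.239 rad/s.

|ω_f| ≈ 4.24 rad/s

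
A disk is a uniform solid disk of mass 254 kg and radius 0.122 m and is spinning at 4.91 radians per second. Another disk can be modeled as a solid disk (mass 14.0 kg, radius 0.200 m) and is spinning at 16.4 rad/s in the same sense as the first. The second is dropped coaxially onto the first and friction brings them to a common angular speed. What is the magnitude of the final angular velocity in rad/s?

No external torque acts about the common axis, so total angular momentum is conserved.
Moments of inertia: I_A = ½(254)(0.122)² = 1.890 kg·m²; I_B = ½(14.0)(0.200)² = 0.2800 kg·m².
Taking A's sense as positive: L = (1.890)(4.91) + (0.2800)(16.4) = 13.87 kg·m²·rad/s.
Combined I = 1.890 + 0.2800 = 2.170 kg·m².
ω_f = L / I = 13.87 / 2.170 = 6.392 rad/s.

|ω_f| ≈ 6.39 rad/s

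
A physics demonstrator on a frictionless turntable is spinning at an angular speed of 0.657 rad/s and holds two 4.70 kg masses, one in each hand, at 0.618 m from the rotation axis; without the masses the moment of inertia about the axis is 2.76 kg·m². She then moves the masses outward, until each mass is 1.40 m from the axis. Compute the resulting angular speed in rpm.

No external torque acts about the spin axis, so angular momentum is conserved.
I₁ = 2.76 + 2(4.70)(0.618)² = 6.350 kg·m²; I₂ = 2.76 + 2(4.70)(1.40)² = 21.18 kg·m².
ω₂ = I₁ω₁ / I₂ = (6.350)(0.657 rad/s) / (21.18) = 0.1969 rad/s = 1.881 rpm.

ω₂ ≈ 1.88 rpm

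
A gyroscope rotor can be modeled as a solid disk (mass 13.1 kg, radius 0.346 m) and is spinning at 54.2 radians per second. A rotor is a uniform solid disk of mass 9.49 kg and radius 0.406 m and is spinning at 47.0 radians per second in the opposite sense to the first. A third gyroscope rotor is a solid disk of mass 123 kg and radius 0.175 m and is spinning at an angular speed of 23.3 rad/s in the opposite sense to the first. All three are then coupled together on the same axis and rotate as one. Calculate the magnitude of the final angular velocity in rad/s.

|ω_f| ≈ 11.1 rad/s

The coupling torques are internal; angular momentum about the shared axis is conserved.
Moments of inertia: I_A = ½(13.1)(0.346)² = 0.7841 kg·m²; I_B = ½(9.49)(0.406)² = 0.7821 kg·m²; I_C = ½(123)(0.175)² = 1.883 kg·m².
Taking A's sense as positive: L = (0.7841)(54.2) − (0.7821)(47.0) − (1.883)(23.3) = -38.14 kg·m²·rad/s.
Combined I = 0.7841 + 0.7821 + 1.883 = 3.450 kg·m².
ω_f = L / I = -38.14 / 3.450 = -11.06 rad/s.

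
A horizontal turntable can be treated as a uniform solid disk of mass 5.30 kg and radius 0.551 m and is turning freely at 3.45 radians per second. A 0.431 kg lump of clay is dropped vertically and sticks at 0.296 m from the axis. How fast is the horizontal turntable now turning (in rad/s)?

ω_f ≈ 3.30 rad/s

The added mass arrives with no angular momentum about the axis, and any external torque about the axis is negligible, so the system's angular momentum is conserved.
I_p = ½(5.30)(0.551)² = 0.8045 kg·m².
Added inertia Σmr² = (0.431)(0.296)² = 0.03776 kg·m²; I_f = 0.8045 + 0.03776 = 0.8423 kg·m².
ω_f = I_p ω_i / I_f = (0.8045)(3.45) / 0.8423 = 3.295 rad/s.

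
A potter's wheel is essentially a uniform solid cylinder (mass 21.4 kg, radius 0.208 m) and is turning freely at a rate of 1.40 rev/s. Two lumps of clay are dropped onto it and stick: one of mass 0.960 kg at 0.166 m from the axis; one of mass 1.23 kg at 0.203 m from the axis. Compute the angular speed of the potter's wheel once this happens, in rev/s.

ω_f ≈ 1.20 rev/s

The added mass arrives with no angular momentum about the axis, and any external torque about the axis is negligible, so the system's angular momentum is conserved.
I_p = ½(21.4)(0.208)² = 0.4629 kg·m².
Added inertia Σmr² = (0.960)(0.166)² + (1.23)(0.203)² = 0.07714 kg·m²; I_f = 0.4629 + 0.07714 = 0.5401 kg·m².
ω_f = I_p ω_i / I_f = (0.4629)(1.40) / 0.5401 = 1.200 rev/s.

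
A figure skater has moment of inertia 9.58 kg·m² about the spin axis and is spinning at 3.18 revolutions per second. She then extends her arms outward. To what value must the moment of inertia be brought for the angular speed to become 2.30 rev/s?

I₂ ≈ 13.2 kg·m²

Angular momentum about the spin axis is conserved since the torque about it is zero.
I₂ = I₁ω₁ / ω₂ = (9.58)(3.18) / (2.30) = 13.25 kg·m².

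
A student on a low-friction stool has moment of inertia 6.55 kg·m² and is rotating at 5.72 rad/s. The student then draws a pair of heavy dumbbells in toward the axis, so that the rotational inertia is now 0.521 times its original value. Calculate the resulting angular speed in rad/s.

Angular momentum about the spin axis is conserved since the torque about it is zero.
I₂ = 0.521 × 6.55 = 3.413 kg·m².
ω₂ = I₁ω₁ / I₂ = (6.550)(5.72 rad/s) / (3.413) = 10.98 rad/s.

ω₂ ≈ 11.0 rad/s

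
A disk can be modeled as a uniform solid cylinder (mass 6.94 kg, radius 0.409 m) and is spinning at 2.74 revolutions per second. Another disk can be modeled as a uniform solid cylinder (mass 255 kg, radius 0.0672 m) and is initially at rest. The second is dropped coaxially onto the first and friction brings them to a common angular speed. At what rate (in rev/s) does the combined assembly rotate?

The coupling torques are internal; angular momentum about the shared axis is conserved.
Moments of inertia: I_A = ½(6.94)(0.409)² = 0.5805 kg·m²; I_B = ½(255)(0.0672)² = 0.5758 kg·m².
Taking A's sense as positive: L = (0.5805)(2.74) = 1.590 kg·m²·rev/s.
Combined I = 0.5805 + 0.5758 = 1.156 kg·m².
ω_f = L / I = 1.590 / 1.156 = 1.376 rev/s.

|ω_f| ≈ 1.38 rev/s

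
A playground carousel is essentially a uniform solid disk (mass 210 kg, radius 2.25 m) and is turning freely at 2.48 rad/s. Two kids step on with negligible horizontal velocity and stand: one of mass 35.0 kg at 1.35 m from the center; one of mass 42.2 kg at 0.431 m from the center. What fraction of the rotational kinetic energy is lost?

The added mass arrives with no angular momentum about the center, and any external torque about the center is negligible, so the system's angular momentum is conserved.
I_p = ½(210)(2.25)² = 531.6 kg·m².
Added inertia Σmr² = (35.0)(1.35)² + (42.2)(0.431)² = 71.63 kg·m²; I_f = 531.6 + 71.63 = 603.2 kg·m².
ω_f = I_p ω_i / I_f = (531.6)(2.48) / 603.2 = 2.186 rad/s.
KE_i = ½(531.6)(2.480 rad/s)² = 1635 J; KE_f = ½(603.2)(2.186)² = 1441 J.
Fraction lost = 0.1187.

fraction ≈ 0.119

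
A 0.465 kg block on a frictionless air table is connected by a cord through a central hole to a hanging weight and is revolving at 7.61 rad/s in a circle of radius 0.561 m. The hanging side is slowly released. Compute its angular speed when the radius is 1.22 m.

The constraining force is radial, so m r² ω about the center is conserved.
ω₂ = ω₁ (r₁/r₂)² = (7.61)(0.561/1.22)² = 1.609 rad/s.

ω₂ ≈ 1.61 rad/s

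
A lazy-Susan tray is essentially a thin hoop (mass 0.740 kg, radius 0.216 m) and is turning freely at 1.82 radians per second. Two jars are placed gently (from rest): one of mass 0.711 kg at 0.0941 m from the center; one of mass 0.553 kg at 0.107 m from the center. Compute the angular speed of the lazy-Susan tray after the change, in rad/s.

No external torque acts about the center; L_before = L_after.
I_p = (0.740)(0.216)² = 0.03453 kg·m².
Added inertia Σmr² = (0.711)(0.0941)² + (0.553)(0.107)² = 0.01263 kg·m²; I_f = 0.03453 + 0.01263 = 0.04715 kg·m².
ω_f = I_p ω_i / I_f = (0.03453)(1.82) / 0.04715 = 1.333 rad/s.

ω_f ≈ 1.33 rad/s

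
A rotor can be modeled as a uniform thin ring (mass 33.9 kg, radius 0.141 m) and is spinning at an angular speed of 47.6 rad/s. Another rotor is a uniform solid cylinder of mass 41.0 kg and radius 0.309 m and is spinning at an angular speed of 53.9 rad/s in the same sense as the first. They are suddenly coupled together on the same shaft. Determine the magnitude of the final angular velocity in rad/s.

The coupling torques are internal; angular momentum about the shared axis is conserved.
Moments of inertia: I_A = (33.9)(0.141)² = 0.6740 kg·m²; I_B = ½(41.0)(0.309)² = 1.957 kg·m².
Taking A's sense as positive: L = (0.6740)(47.6) + (1.957)(53.9) = 137.6 kg·m²·rad/s.
Combined I = 0.6740 + 1.957 = 2.631 kg·m².
ω_f = L / I = 137.6 / 2.631 = 52.29 rad/s.

|ω_f| ≈ 52.3 rad/s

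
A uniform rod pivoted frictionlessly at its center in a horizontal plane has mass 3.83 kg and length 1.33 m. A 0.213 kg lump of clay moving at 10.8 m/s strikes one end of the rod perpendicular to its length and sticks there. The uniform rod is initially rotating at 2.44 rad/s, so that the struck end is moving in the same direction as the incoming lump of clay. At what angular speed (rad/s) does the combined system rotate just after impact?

|ω_f| ≈ 4.41 rad/s

About the pivot the impulsive forces during the collision are internal, so angular momentum about that axis is conserved.
I_p = (1/12)(3.83)(1.33)² = 0.5646 kg·m². Taking the sense of the lump of clay's angular momentum as positive, L_{lump} = m v R = (0.213)(10.8)(1.33/2) = 1.530 kg·m²/s.
L_i = +I_p ω_p + m v R = +(0.5646)(2.44) + 1.530 = 2.907 kg·m²/s.
After sticking, I_f = I_p + m R² = 0.5646 + (0.213)(1.33/2)² = 0.6588 kg·m².
ω_f = L_i / I_f = 2.907 / 0.6588 = 4.413 rad/s.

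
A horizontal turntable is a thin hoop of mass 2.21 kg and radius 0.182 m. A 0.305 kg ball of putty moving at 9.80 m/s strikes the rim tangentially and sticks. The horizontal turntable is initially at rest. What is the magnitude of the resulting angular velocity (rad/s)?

The axle reaction passes through the axle and exerts no torque about it; angular momentum about the axle is conserved through the impact.
I_p = (2.21)(0.182)² = 0.07320 kg·m². Taking the sense of the ball of putty's angular momentum as positive, L_{ball} = m v R = (0.305)(9.80)(0.182) = 0.5440 kg·m²/s.
L_i = 0 + 0.5440 = 0.5440 kg·m²/s.
After sticking, I_f = I_p + m R² = 0.07320 + (0.305)(0.182)² = 0.08331 kg·m².
ω_f = L_i / I_f = 0.5440 / 0.08331 = 6.530 rad/s.

|ω_f| ≈ 6.53 rad/s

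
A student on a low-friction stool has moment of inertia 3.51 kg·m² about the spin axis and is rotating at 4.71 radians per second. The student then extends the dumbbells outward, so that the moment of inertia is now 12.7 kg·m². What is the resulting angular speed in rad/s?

No external torque acts about the spin axis, so angular momentum is conserved.
ω₂ = I₁ω₁ / I₂ = (3.510)(4.71 rad/s) / (12.70) = 1.302 rad/s.

ω₂ ≈ 1.30 rad/s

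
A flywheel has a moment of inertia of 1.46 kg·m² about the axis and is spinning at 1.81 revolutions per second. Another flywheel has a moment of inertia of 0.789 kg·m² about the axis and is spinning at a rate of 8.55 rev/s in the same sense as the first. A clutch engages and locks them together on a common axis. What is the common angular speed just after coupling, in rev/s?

|ω_f| ≈ 4.17 rev/s

The coupling torques are internal; angular momentum about the shared axis is conserved.
Taking A's sense as positive: L = (1.460)(1.81) + (0.7890)(8.55) = 9.389 kg·m²·rev/s.
Combined I = 1.460 + 0.7890 = 2.249 kg·m².
ω_f = L / I = 9.389 / 2.249 = 4.175 rev/s.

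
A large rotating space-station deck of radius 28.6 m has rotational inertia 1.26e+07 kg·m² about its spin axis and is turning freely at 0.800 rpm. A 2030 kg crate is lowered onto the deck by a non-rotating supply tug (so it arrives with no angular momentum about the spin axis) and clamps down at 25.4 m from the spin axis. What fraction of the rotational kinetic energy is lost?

The added mass arrives with no angular momentum about the spin axis, and any external torque about the spin axis is negligible, so the system's angular momentum is conserved.
Added inertia Σmr² = (2030)(25.4)² = 1.310e+06 kg·m²; I_f = 1.260e+07 + 1.310e+06 = 1.391e+07 kg·m².
ω_f = I_p ω_i / I_f = (1.260e+07)(0.800) / 1.391e+07 = 0.7247 rpm.
KE_i = ½(1.260e+07)(0.08378 rad/s)² = 44220 J; KE_f = ½(1.391e+07)(0.07589)² = 40050 J.
Fraction lost = 0.09416.

fraction ≈ 0.0942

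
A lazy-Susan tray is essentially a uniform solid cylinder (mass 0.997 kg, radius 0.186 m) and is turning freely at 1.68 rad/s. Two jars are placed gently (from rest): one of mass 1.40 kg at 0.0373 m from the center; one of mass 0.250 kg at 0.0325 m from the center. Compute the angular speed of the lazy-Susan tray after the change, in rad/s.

No external torque acts about the center; L_before = L_after.
I_p = ½(0.997)(0.186)² = 0.01725 kg·m².
Added inertia Σmr² = (1.40)(0.0373)² + (0.250)(0.0325)² = 0.002212 kg·m²; I_f = 0.01725 + 0.002212 = 0.01946 kg·m².
ω_f = I_p ω_i / I_f = (0.01725)(1.68) / 0.01946 = 1.489 rad/s.

ω_f ≈ 1.49 rad/s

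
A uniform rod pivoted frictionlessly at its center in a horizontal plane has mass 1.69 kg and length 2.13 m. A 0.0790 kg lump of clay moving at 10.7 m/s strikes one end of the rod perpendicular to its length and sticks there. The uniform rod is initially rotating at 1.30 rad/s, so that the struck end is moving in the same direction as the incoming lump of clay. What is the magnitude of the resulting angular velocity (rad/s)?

|ω_f| ≈ 2.38 rad/s

The axle reaction passes through the pivot and exerts no torque about it; angular momentum about the pivot is conserved through the impact.
I_p = (1/12)(1.69)(2.13)² = 0.6389 kg·m². Taking the sense of the lump of clay's angular momentum as positive, L_{lump} = m v R = (0.0790)(10.7)(2.13/2) = 0.9002 kg·m²/s.
L_i = +I_p ω_p + m v R = +(0.6389)(1.30) + 0.9002 = 1.731 kg·m²/s.
After sticking, I_f = I_p + m R² = 0.6389 + (0.0790)(2.13/2)² = 0.7286 kg·m².
ω_f = L_i / I_f = 1.731 / 0.7286 = 2.376 rad/s.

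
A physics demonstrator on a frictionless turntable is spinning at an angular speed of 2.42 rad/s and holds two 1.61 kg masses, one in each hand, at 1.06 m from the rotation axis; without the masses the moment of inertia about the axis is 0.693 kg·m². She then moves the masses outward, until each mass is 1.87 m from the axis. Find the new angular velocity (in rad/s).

No external torque acts about the spin axis, so angular momentum is conserved.
I₁ = 0.693 + 2(1.61)(1.06)² = 4.311 kg·m²; I₂ = 0.693 + 2(1.61)(1.87)² = 11.95 kg·m².
ω₂ = I₁ω₁ / I₂ = (4.311)(2.42 rad/s) / (11.95) = 0.8728 rad/s.

ω₂ ≈ 0.873 rad/s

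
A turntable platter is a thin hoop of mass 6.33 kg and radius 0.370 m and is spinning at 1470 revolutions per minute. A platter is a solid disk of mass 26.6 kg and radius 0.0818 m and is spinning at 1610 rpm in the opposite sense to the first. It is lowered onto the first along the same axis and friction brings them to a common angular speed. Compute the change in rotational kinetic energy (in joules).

ΔKE ≈ -4200 J

The coupling torques are internal; angular momentum about the shared axis is conserved.
Moments of inertia: I_A = (6.33)(0.370)² = 0.8666 kg·m²; I_B = ½(26.6)(0.0818)² = 0.08899 kg·m².
Taking A's sense as positive: L = (0.8666)(1470) − (0.08899)(1610) = 1131 kg·m²·rpm.
Combined I = 0.8666 + 0.08899 = 0.9556 kg·m².
ω_f = L / I = 1131 / 0.9556 = 1183 rpm.
KE_i = ½ΣIω² = 11530 J; KE_f = ½(0.9556)(123.9)² = 7335 J.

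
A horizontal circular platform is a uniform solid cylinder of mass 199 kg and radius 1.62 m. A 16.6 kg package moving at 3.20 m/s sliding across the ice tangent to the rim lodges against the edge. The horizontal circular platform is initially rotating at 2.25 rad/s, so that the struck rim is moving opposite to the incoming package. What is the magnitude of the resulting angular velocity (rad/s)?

|ω_f| ≈ 1.65 rad/s

About the central axle the impulsive forces during the collision are internal, so angular momentum about that axis is conserved.
I_p = ½(199)(1.62)² = 261.1 kg·m². Taking the sense of the package's angular momentum as positive, L_{package} = m v R = (16.6)(3.20)(1.62) = 86.05 kg·m²/s.
L_i = −I_p ω_p + m v R = −(261.1)(2.25) + 86.05 = -501.5 kg·m²/s.
After sticking, I_f = I_p + m R² = 261.1 + (16.6)(1.62)² = 304.7 kg·m².
ω_f = L_i / I_f = -501.5 / 304.7 = -1.646 rad/s.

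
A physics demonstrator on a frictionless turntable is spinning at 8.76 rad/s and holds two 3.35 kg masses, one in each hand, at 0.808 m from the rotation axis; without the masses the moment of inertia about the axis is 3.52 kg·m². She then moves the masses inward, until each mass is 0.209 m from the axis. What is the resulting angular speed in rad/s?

ω₂ ≈ 18.1 rad/s

Angular momentum about the spin axis is conserved since the torque about it is zero.
I₁ = 3.52 + 2(3.35)(0.808)² = 7.894 kg·m²; I₂ = 3.52 + 2(3.35)(0.209)² = 3.813 kg·m².
ω₂ = I₁ω₁ / I₂ = (7.894)(8.76 rad/s) / (3.813) = 18.14 rad/s.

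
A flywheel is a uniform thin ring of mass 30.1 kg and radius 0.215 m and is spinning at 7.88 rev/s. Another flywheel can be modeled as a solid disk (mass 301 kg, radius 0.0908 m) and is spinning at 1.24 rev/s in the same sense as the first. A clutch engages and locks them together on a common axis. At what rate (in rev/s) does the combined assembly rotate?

|ω_f| ≈ 4.75 rev/s

The coupling torques are internal; angular momentum about the shared axis is conserved.
Moments of inertia: I_A = (30.1)(0.215)² = 1.391 kg·m²; I_B = ½(301)(0.0908)² = 1.241 kg·m².
Taking A's sense as positive: L = (1.391)(7.88) + (1.241)(1.24) = 12.50 kg·m²·rev/s.
Combined I = 1.391 + 1.241 = 2.632 kg·m².
ω_f = L / I = 12.50 / 2.632 = 4.750 rev/s.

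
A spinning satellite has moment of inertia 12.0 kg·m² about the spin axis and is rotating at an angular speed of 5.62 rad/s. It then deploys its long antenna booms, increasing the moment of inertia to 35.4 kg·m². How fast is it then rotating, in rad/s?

Angular momentum about the spin axis is conserved since the torque about it is zero.
ω₂ = I₁ω₁ / I₂ = (12.00)(5.62 rad/s) / (35.40) = 1.905 rad/s.

ω₂ ≈ 1.91 rad/s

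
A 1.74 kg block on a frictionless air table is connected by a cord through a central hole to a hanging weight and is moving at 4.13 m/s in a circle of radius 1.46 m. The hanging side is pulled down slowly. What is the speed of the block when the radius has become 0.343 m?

v₂ ≈ 17.6 m/s

Central (radial) force ⇒ zero torque about the center ⇒ m v r is constant.
v₂ = v₁ r₁ / r₂ = (4.13)(1.46) / (0.343) = 17.58 m/s.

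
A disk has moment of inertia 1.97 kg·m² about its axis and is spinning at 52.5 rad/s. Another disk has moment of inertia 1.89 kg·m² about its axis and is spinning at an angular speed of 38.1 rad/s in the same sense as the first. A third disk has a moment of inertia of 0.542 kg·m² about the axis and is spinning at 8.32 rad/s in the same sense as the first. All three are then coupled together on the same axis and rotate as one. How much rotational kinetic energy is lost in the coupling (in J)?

ΔKE lost ≈ 428 J

No external torque acts about the common axis, so total angular momentum is conserved.
Taking A's sense as positive: L = (1.970)(52.5) + (1.890)(38.1) + (0.5420)(8.32) = 179.9 kg·m²·rad/s.
Combined I = 1.970 + 1.890 + 0.5420 = 4.402 kg·m².
ω_f = L / I = 179.9 / 4.402 = 40.88 rad/s.
KE_i = ½ΣIω² = 4105 J; KE_f = ½(4.402)(40.88)² = 3678 J.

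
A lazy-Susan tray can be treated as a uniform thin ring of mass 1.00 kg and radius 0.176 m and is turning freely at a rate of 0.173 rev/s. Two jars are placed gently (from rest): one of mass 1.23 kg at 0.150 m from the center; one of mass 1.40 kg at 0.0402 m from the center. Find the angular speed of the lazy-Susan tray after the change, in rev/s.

The added mass arrives with no angular momentum about the center, and any external torque about the center is negligible, so the system's angular momentum is conserved.
I_p = (1.00)(0.176)² = 0.03098 kg·m².
Added inertia Σmr² = (1.23)(0.150)² + (1.40)(0.0402)² = 0.02994 kg·m²; I_f = 0.03098 + 0.02994 = 0.06091 kg·m².
ω_f = I_p ω_i / I_f = (0.03098)(0.173) / 0.06091 = 0.08797 rev/s.

ω_f ≈ 0.0880 rev/s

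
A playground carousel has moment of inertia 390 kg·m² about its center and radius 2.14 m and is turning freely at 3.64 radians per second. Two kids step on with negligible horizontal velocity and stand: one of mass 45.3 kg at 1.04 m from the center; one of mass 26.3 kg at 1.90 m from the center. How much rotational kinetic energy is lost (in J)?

No external torque acts about the center; L_before = L_after.
Added inertia Σmr² = (45.3)(1.04)² + (26.3)(1.90)² = 143.9 kg·m²; I_f = 390.0 + 143.9 = 533.9 kg·m².
ω_f = I_p ω_i / I_f = (390.0)(3.64) / 533.9 = 2.659 rad/s.
KE_i = ½(390.0)(3.640 rad/s)² = 2584 J; KE_f = ½(533.9)(2.659)² = 1887 J.

energy lost ≈ 697 J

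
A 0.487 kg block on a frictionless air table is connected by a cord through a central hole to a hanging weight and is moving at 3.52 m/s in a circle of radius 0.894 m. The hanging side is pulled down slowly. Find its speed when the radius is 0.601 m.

Central (radial) force ⇒ zero torque about the center ⇒ m v r is constant.
v₂ = v₁ r₁ / r₂ = (3.52)(0.894) / (0.601) = 5.236 m/s.

v₂ ≈ 5.24 m/s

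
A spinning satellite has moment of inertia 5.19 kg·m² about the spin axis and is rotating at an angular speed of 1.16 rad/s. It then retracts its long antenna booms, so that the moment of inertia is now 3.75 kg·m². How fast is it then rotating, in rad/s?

With no external torque about the axis, L is conserved: I₁ω₁ = I₂ω₂.
ω₂ = I₁ω₁ / I₂ = (5.190)(1.16 rad/s) / (3.750) = 1.605 rad/s.

ω₂ ≈ 1.61 rad/s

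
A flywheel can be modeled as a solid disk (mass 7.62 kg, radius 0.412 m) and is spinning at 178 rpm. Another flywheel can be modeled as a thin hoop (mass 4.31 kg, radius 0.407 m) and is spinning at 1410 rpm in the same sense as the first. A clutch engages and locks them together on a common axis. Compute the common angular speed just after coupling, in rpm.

|ω_f| ≈ 824 rpm

No external torque acts about the common axis, so total angular momentum is conserved.
Moments of inertia: I_A = ½(7.62)(0.412)² = 0.6467 kg·m²; I_B = (4.31)(0.407)² = 0.7139 kg·m².
Taking A's sense as positive: L = (0.6467)(178) + (0.7139)(1410) = 1122 kg·m²·rpm.
Combined I = 0.6467 + 0.7139 = 1.361 kg·m².
ω_f = L / I = 1122 / 1.361 = 824.4 rpm.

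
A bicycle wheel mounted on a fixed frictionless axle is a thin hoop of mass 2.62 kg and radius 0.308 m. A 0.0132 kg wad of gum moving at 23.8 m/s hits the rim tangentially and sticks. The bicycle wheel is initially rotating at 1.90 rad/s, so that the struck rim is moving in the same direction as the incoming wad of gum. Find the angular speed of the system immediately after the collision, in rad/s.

|ω_f| ≈ 2.28 rad/s

The axle reaction passes through the axle and exerts no torque about it; angular momentum about the axle is conserved through the impact.
I_p = (2.62)(0.308)² = 0.2485 kg·m². Taking the sense of the wad of gum's angular momentum as positive, L_{wad} = m v R = (0.0132)(23.8)(0.308) = 0.09676 kg·m²/s.
L_i = +I_p ω_p + m v R = +(0.2485)(1.90) + 0.09676 = 0.5690 kg·m²/s.
After sticking, I_f = I_p + m R² = 0.2485 + (0.0132)(0.308)² = 0.2498 kg·m².
ω_f = L_i / I_f = 0.5690 / 0.2498 = 2.278 rad/s.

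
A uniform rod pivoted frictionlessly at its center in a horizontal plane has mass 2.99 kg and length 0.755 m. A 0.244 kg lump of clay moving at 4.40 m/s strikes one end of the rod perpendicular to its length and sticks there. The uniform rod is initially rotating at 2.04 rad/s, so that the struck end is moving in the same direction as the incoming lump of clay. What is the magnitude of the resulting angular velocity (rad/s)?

|ω_f| ≈ 3.93 rad/s

About the pivot the impulsive forces during the collision are internal, so angular momentum about that axis is conserved.
I_p = (1/12)(2.99)(0.755)² = 0.1420 kg·m². Taking the sense of the lump of clay's angular momentum as positive, L_{lump} = m v R = (0.244)(4.40)(0.755/2) = 0.4053 kg·m²/s.
L_i = +I_p ω_p + m v R = +(0.1420)(2.04) + 0.4053 = 0.6950 kg·m²/s.
After sticking, I_f = I_p + m R² = 0.1420 + (0.244)(0.755/2)² = 0.1768 kg·m².
ω_f = L_i / I_f = 0.6950 / 0.1768 = 3.931 rad/s.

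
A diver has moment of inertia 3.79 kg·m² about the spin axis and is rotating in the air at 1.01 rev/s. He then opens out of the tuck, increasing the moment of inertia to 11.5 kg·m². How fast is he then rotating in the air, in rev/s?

ω₂ ≈ 0.333 rev/s

Angular momentum about the spin axis is conserved since the torque about it is zero.
ω₂ = I₁ω₁ / I₂ = (3.790)(1.01 rev/s) / (11.50) = 0.3329 rev/s.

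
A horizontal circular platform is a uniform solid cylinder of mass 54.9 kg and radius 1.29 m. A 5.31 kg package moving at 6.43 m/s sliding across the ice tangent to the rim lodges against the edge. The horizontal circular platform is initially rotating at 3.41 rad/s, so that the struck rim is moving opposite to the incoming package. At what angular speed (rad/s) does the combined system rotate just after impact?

|ω_f| ≈ 2.05 rad/s

About the central axle the impulsive forces during the collision are internal, so angular momentum about that axis is conserved.
I_p = ½(54.9)(1.29)² = 45.68 kg·m². Taking the sense of the package's angular momentum as positive, L_{package} = m v R = (5.31)(6.43)(1.29) = 44.04 kg·m²/s.
L_i = −I_p ω_p + m v R = −(45.68)(3.41) + 44.04 = -111.7 kg·m²/s.
After sticking, I_f = I_p + m R² = 45.68 + (5.31)(1.29)² = 54.52 kg·m².
ω_f = L_i / I_f = -111.7 / 54.52 = -2.049 rad/s.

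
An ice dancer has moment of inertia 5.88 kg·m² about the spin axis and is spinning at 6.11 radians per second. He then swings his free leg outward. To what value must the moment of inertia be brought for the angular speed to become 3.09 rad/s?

I₂ ≈ 11.6 kg·m²

With no external torque about the axis, L is conserved: I₁ω₁ = I₂ω₂.
I₂ = I₁ω₁ / ω₂ = (5.88)(6.11) / (3.09) = 11.63 kg·m².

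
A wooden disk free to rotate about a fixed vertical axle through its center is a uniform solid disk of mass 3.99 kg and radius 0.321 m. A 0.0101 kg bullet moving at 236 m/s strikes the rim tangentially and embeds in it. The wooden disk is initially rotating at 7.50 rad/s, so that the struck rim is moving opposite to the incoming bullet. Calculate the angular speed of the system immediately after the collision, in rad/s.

The axle reaction passes through the axle and exerts no torque about it; angular momentum about the axle is conserved through the impact.
I_p = ½(3.99)(0.321)² = 0.2056 kg·m². Taking the sense of the bullet's angular momentum as positive, L_{bullet} = m v R = (0.0101)(236)(0.321) = 0.7651 kg·m²/s.
L_i = −I_p ω_p + m v R = −(0.2056)(7.50) + 0.7651 = -0.7766 kg·m²/s.
After sticking, I_f = I_p + m R² = 0.2056 + (0.0101)(0.321)² = 0.2066 kg·m².
ω_f = L_i / I_f = -0.7766 / 0.2066 = -3.759 rad/s.

|ω_f| ≈ 3.76 rad/s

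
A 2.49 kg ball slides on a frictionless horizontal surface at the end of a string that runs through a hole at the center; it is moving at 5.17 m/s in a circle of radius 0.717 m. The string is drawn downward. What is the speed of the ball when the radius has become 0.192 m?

The only horizontal force on the mass is along the cord (radial), so it exerts no torque about the hole and angular momentum m v r is conserved.
v₂ = v₁ r₁ / r₂ = (5.17)(0.717) / (0.192) = 19.31 m/s.

v₂ ≈ 19.3 m/s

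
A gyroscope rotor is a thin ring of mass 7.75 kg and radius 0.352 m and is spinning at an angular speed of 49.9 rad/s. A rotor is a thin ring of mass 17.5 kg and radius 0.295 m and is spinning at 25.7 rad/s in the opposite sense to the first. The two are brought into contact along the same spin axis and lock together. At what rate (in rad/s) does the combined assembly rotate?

|ω_f| ≈ 3.53 rad/s

The coupling torques are internal; angular momentum about the shared axis is conserved.
Moments of inertia: I_A = (7.75)(0.352)² = 0.9603 kg·m²; I_B = (17.5)(0.295)² = 1.523 kg·m².
Taking A's sense as positive: L = (0.9603)(49.9) − (1.523)(25.7) = 8.777 kg·m²·rad/s.
Combined I = 0.9603 + 1.523 = 2.483 kg·m².
ω_f = L / I = 8.777 / 2.483 = 3.535 rad/s.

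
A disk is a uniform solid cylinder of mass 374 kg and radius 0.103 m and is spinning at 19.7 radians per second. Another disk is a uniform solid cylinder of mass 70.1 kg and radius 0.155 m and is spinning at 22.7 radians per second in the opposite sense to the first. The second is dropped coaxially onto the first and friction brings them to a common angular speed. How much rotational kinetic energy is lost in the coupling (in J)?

No external torque acts about the common axis, so total angular momentum is conserved.
Moments of inertia: I_A = ½(374)(0.103)² = 1.984 kg·m²; I_B = ½(70.1)(0.155)² = 0.8421 kg·m².
Taking A's sense as positive: L = (1.984)(19.7) − (0.8421)(22.7) = 19.97 kg·m²·rad/s.
Combined I = 1.984 + 0.8421 = 2.826 kg·m².
ω_f = L / I = 19.97 / 2.826 = 7.066 rad/s.
KE_i = ½ΣIω² = 601.9 J; KE_f = ½(2.826)(7.066)² = 70.54 J.

ΔKE lost ≈ 531 J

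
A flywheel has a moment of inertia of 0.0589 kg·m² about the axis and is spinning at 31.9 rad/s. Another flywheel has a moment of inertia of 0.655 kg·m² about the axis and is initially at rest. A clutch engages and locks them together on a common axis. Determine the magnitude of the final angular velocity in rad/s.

|ω_f| ≈ 2.63 rad/s

No external torque acts about the common axis, so total angular momentum is conserved.
Taking A's sense as positive: L = (0.05890)(31.9) = 1.879 kg·m²·rad/s.
Combined I = 0.05890 + 0.6550 = 0.7139 kg·m².
ω_f = L / I = 1.879 / 0.7139 = 2.632 rad/s.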